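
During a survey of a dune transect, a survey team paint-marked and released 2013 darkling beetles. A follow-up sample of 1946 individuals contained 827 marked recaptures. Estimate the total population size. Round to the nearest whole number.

The marked fraction in the recapture sample should equal the marked fraction in the population: 827/1946 = 2013/N.
N = (2013 × 1946) / 827 = 3917298 / 827 ≈ 4736.8 → 4737

N ≈ 4737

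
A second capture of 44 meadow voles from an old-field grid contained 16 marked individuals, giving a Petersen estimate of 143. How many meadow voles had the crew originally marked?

M = 52

From N = M·C/R: M = N·R / C = 143·16 / 44 = 2288 / 44 = 52.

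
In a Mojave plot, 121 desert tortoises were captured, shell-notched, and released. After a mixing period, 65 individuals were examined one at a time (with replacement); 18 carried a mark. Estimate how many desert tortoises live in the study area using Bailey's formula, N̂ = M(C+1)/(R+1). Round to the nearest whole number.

N ≈ 420

N̂ = 121·(65+1)/(18+1) = 121·66/19 = 7986/19 ≈ 420.3 → 420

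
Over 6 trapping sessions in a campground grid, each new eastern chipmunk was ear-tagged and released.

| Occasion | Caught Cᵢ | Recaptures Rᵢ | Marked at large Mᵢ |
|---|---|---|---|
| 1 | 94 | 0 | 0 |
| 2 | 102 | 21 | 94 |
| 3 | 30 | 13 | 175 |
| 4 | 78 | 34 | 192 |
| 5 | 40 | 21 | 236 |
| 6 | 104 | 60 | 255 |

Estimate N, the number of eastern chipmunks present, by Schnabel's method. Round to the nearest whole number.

Σ MᵢCᵢ = 0·94 + 94·102 + 175·30 + 192·78 + 236·40 + 255·104 = 0 + 9588 + 5250 + 14976 + 9440 + 26520 = 65774
Σ Rᵢ = 0 + 21 + 13 + 34 + 21 + 60 = 149
N̂ = 65774 / 149 ≈ 441.4 → 441

N ≈ 441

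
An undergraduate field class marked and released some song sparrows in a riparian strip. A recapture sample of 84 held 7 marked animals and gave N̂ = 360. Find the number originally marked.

M = 30

From N = M·C/R: M = N·R / C = 360·7 / 84 = 2520 / 84 = 30.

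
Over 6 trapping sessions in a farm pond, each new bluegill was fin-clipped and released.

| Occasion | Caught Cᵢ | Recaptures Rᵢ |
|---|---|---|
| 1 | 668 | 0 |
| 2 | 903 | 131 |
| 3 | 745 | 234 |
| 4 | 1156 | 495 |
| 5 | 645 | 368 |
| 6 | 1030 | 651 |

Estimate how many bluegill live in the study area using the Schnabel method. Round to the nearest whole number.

Marked at large before each occasion: Mᵢ = Σⱼ<ᵢ (Cⱼ − Rⱼ) → M1=0, M2=668, M3=1440, M4=1951, M5=2612, M6=2889
Σ MᵢCᵢ = 0·668 + 668·903 + 1440·745 + 1951·1156 + 2612·645 + 2889·1030 = 0 + 603204 + 1072800 + 2255356 + 1684740 + 2975670 = 8591770
Σ Rᵢ = 0 + 131 + 234 + 495 + 368 + 651 = 1879
N̂ = 8591770 / 1879 ≈ 4572.5 → 4573

N ≈ 4573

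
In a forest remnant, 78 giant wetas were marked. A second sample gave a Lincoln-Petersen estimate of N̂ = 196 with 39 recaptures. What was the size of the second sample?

C = 98

From N = M·C/R: C = N·R / M = 196·39 / 78 = 7644 / 78 = 98.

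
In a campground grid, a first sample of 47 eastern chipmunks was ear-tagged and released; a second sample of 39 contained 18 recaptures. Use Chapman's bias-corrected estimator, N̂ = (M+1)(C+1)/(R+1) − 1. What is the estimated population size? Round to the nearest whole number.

N ≈ 100

N̂ = (47+1)(39+1)/(18+1) − 1 = 48·40/19 − 1
= 1920/19 − 1 ≈ 101.1 − 1 ≈ 100.1 → 100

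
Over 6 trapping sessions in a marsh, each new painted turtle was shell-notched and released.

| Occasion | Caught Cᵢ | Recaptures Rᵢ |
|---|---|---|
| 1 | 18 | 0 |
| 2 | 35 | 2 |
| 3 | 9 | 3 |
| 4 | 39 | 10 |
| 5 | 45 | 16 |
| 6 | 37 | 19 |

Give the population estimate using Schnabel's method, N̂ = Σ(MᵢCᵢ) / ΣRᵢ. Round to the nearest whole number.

N ≈ 229

Marked at large before each occasion: Mᵢ = Σⱼ<ᵢ (Cⱼ − Rⱼ) → M1=0, M2=18, M3=51, M4=57, M5=86, M6=115
Σ MᵢCᵢ = 0·18 + 18·35 + 51·9 + 57·39 + 86·45 + 115·37 = 0 + 630 + 459 + 2223 + 3870 + 4255 = 11437
Σ Rᵢ = 0 + 2 + 3 + 10 + 16 + 19 = 50
N̂ = 11437 / 50 ≈ 228.7 → 229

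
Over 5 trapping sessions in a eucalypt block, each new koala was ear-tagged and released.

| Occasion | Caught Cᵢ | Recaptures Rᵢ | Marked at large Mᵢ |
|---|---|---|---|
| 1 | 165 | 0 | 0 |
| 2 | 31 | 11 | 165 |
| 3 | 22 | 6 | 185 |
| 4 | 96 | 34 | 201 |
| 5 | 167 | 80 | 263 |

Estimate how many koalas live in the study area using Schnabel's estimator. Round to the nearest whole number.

N ≈ 553

Σ MᵢCᵢ = 0·165 + 165·31 + 185·22 + 201·96 + 263·167 = 0 + 5115 + 4070 + 19296 + 43921 = 72402
Σ Rᵢ = 0 + 11 + 6 + 34 + 80 = 131
N̂ = 72402 / 131 ≈ 552.7 → 553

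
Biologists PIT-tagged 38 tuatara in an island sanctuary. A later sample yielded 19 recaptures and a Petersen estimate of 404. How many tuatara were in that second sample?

From N = M·C/R: C = N·R / M = 404·19 / 38 = 7676 / 38 = 202.

C = 202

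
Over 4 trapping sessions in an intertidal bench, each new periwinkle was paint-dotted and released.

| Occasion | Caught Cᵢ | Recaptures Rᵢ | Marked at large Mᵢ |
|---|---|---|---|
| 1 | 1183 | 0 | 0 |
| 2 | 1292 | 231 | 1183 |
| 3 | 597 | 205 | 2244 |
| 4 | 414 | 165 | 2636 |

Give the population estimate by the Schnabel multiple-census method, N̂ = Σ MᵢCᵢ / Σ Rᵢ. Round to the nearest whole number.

Σ MᵢCᵢ = 0·1183 + 1183·1292 + 2244·597 + 2636·414 = 0 + 1528436 + 1339668 + 1091304 = 3959408
Σ Rᵢ = 0 + 231 + 205 + 165 = 601
N̂ = 3959408 / 601 ≈ 6588.0 → 6588

N ≈ 6588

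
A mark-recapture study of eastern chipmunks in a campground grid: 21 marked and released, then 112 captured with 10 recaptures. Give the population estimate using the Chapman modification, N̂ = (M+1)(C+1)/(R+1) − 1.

N̂ = (21+1)(112+1)/(10+1) − 1 = 22·113/11 − 1
= 2486/11 − 1 = 226 − 1 = 225

N = 225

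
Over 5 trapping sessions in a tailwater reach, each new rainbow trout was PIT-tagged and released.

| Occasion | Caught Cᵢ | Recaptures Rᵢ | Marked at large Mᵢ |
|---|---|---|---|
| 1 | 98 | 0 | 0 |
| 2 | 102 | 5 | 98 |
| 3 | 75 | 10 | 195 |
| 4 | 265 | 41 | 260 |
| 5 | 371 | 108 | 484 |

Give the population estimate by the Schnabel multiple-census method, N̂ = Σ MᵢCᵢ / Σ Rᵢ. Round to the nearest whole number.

Σ MᵢCᵢ = 0·98 + 98·102 + 195·75 + 260·265 + 484·371 = 0 + 9996 + 14625 + 68900 + 179564 = 273085
Σ Rᵢ = 0 + 5 + 10 + 41 + 108 = 164
N̂ = 273085 / 164 ≈ 1665.2 → 1665

N ≈ 1665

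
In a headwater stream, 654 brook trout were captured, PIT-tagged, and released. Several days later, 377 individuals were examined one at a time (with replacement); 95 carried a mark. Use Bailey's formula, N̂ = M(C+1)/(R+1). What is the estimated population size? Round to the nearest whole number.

N̂ = 654·(377+1)/(95+1) = 654·378/96 = 247212/96 ≈ 2575.1 → 2575

N ≈ 2575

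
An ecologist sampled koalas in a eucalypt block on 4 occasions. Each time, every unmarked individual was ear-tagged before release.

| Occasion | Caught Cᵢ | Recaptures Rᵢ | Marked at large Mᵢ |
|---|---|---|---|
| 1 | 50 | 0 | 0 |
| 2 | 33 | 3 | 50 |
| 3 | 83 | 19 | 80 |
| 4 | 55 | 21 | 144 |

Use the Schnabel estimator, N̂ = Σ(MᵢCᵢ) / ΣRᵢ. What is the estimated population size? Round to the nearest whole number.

N ≈ 377

Σ MᵢCᵢ = 0·50 + 50·33 + 80·83 + 144·55 = 0 + 1650 + 6640 + 7920 = 16210
Σ Rᵢ = 0 + 3 + 19 + 21 = 43
N̂ = 16210 / 43 ≈ 377.0 → 377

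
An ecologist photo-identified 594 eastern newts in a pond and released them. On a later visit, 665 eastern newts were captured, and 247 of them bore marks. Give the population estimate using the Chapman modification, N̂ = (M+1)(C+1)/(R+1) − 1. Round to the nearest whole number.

N ≈ 1597

N̂ = (594+1)(665+1)/(247+1) − 1 = 595·666/248 − 1
= 396270/248 − 1 ≈ 1597.9 − 1 ≈ 1596.9 → 1597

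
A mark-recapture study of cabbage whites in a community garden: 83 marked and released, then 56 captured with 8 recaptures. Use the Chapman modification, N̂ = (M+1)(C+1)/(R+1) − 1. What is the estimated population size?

N = 531

N̂ = (83+1)(56+1)/(8+1) − 1 = 84·57/9 − 1
= 4788/9 − 1 = 532 − 1 = 531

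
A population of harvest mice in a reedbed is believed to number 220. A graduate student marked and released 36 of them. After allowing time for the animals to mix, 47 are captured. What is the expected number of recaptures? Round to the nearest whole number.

The marked fraction of the population is 36/220, so in a sample of 47 expect C·(M/N) marked.
E[R] = 36 × 47 / 220 = 1692 / 220 ≈ 7.7 → 8

expected recaptures ≈ 8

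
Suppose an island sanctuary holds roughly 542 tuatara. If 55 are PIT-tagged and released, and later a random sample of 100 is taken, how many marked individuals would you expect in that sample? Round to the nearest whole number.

expected recaptures ≈ 10

The marked fraction of the population is 55/542, so in a sample of 100 expect C·(M/N) marked.
E[R] = 55 × 100 / 542 = 5500 / 542 ≈ 10.1 → 10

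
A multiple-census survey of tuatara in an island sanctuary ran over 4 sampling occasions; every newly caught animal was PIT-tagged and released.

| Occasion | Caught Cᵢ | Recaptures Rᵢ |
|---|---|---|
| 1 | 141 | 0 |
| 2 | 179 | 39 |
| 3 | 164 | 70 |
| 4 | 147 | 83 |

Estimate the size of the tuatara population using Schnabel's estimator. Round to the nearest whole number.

N ≈ 659

Marked at large before each occasion: Mᵢ = Σⱼ<ᵢ (Cⱼ − Rⱼ) → M1=0, M2=141, M3=281, M4=375
Σ MᵢCᵢ = 0·141 + 141·179 + 281·164 + 375·147 = 0 + 25239 + 46084 + 55125 = 126448
Σ Rᵢ = 0 + 39 + 70 + 83 = 192
N̂ = 126448 / 192 ≈ 658.6 → 659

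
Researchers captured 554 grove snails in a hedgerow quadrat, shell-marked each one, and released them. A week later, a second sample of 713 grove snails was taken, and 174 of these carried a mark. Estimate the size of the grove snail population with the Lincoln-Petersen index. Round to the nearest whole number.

If marked individuals mix randomly, R/C ≈ M/N, giving N ≈ M·C/R.
N = (554 × 713) / 174 = 395002 / 174 ≈ 2270.1 → 2270

N ≈ 2270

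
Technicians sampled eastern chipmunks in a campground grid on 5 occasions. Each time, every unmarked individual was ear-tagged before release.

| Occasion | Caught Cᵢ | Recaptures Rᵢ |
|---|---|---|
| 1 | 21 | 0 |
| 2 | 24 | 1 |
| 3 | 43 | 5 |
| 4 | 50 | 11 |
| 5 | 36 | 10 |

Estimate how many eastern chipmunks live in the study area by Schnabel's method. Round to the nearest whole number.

N ≈ 402

Marked at large before each occasion: Mᵢ = Σⱼ<ᵢ (Cⱼ − Rⱼ) → M1=0, M2=21, M3=44, M4=82, M5=121
Σ MᵢCᵢ = 0·21 + 21·24 + 44·43 + 82·50 + 121·36 = 0 + 504 + 1892 + 4100 + 4356 = 10852
Σ Rᵢ = 0 + 1 + 5 + 11 + 10 = 27
N̂ = 10852 / 27 ≈ 401.9 → 402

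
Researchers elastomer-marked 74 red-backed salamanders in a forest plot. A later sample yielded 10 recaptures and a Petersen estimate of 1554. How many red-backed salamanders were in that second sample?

C = 210

From N = M·C/R: C = N·R / M = 1554·10 / 74 = 15540 / 74 = 210.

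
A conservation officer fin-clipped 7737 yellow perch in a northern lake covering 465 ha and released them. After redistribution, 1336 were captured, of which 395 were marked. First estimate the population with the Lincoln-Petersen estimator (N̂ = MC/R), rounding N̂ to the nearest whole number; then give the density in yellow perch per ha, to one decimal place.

density ≈ 56.3 yellow perch per ha

N̂ = 7737·1336/395 = 10336632/395 ≈ 26168.7 → 26169
Density = N̂ / area = 26169 / 465 ≈ 56.28 → 56.3 per ha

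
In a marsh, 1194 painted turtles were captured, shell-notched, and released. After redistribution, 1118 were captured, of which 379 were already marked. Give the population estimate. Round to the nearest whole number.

N = (1194 × 1118) / 379 = 1334892 / 379 ≈ 3522.1 → 3522

N ≈ 3522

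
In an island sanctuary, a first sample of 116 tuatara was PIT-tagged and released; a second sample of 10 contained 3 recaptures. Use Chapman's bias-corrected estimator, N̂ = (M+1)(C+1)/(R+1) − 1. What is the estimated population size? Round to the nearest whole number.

N̂ = (116+1)(10+1)/(3+1) − 1 = 117·11/4 − 1
= 1287/4 − 1 ≈ 321.8 − 1 ≈ 320.8 → 321

N ≈ 321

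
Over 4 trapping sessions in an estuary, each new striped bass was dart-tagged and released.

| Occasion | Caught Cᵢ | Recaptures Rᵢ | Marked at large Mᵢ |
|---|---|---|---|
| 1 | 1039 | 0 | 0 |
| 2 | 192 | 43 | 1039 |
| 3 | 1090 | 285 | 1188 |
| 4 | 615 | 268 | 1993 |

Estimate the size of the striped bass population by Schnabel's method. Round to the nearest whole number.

Σ MᵢCᵢ = 0·1039 + 1039·192 + 1188·1090 + 1993·615 = 0 + 199488 + 1294920 + 1225695 = 2720103
Σ Rᵢ = 0 + 43 + 285 + 268 = 596
N̂ = 2720103 / 596 ≈ 4563.9 → 4564

N ≈ 4564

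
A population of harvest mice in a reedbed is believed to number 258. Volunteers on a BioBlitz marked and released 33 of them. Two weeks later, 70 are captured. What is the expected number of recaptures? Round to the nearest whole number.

Expected recaptures E[R] = M·C / N.
E[R] = 33 × 70 / 258 = 2310 / 258 ≈ 9.0 → 9

expected recaptures ≈ 9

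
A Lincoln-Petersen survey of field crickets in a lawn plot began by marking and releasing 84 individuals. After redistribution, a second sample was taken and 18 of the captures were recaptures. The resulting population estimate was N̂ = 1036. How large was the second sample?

C = 222

From N = M·C/R: C = N·R / M = 1036·18 / 84 = 18648 / 84 = 222.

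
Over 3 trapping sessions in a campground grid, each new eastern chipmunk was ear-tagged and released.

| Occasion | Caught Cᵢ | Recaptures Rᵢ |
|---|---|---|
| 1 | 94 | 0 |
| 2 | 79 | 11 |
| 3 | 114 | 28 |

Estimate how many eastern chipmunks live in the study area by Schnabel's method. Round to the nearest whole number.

Marked at large before each occasion: Mᵢ = Σⱼ<ᵢ (Cⱼ − Rⱼ) → M1=0, M2=94, M3=162
Σ MᵢCᵢ = 0·94 + 94·79 + 162·114 = 0 + 7426 + 18468 = 25894
Σ Rᵢ = 0 + 11 + 28 = 39
N̂ = 25894 / 39 ≈ 663.9 → 664

N ≈ 664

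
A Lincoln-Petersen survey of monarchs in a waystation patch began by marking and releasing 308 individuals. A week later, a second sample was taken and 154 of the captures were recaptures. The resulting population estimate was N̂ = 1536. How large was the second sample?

C = 768

From N = M·C/R: C = N·R / M = 1536·154 / 308 = 236544 / 308 = 768.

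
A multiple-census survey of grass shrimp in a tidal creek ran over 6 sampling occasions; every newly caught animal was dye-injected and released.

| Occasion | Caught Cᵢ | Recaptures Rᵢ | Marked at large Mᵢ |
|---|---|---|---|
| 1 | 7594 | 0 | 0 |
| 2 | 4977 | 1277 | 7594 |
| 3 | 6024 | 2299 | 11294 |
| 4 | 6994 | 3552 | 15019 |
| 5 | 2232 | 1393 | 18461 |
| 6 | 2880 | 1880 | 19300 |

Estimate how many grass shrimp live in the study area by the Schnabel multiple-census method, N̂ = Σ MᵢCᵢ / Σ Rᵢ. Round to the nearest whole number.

N ≈ 29,580

Σ MᵢCᵢ = 0·7594 + 7594·4977 + 11294·6024 + 15019·6994 + 18461·2232 + 19300·2880 = 0 + 37795338 + 68035056 + 105042886 + 41204952 + 55584000 = 307662232
Σ Rᵢ = 0 + 1277 + 2299 + 3552 + 1393 + 1880 = 10401
N̂ = 307662232 / 10401 ≈ 29580.1 → 29580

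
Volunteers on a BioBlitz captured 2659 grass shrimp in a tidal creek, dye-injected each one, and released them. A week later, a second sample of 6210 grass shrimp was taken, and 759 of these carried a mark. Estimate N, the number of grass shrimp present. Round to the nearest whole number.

N ≈ 21,755

Lincoln-Petersen assumes M/N = R/C, so N = M·C / R.
N = (2659 × 6210) / 759 = 16512390 / 759 ≈ 21755.45 → 21755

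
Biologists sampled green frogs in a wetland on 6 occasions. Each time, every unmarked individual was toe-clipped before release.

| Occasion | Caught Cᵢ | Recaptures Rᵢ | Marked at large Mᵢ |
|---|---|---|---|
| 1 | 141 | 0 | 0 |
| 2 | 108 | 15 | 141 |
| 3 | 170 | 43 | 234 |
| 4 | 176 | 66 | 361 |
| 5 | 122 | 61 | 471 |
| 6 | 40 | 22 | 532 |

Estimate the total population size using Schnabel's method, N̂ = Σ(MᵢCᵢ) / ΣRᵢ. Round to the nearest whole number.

N ≈ 953

Σ MᵢCᵢ = 0·141 + 141·108 + 234·170 + 361·176 + 471·122 + 532·40 = 0 + 15228 + 39780 + 63536 + 57462 + 21280 = 197286
Σ Rᵢ = 0 + 15 + 43 + 66 + 61 + 22 = 207
N̂ = 197286 / 207 ≈ 953.1 → 953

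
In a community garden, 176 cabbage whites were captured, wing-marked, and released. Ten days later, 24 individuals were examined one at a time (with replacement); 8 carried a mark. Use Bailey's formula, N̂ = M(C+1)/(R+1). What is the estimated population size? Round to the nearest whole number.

N ≈ 489

N̂ = 176·(24+1)/(8+1) = 176·25/9 = 4400/9 ≈ 488.9 → 489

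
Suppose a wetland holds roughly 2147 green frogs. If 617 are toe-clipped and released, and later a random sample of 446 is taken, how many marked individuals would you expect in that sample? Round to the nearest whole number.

Expected recaptures E[R] = M·C / N.
E[R] = 617 × 446 / 2147 = 275182 / 2147 ≈ 128.2 → 128

expected recaptures ≈ 128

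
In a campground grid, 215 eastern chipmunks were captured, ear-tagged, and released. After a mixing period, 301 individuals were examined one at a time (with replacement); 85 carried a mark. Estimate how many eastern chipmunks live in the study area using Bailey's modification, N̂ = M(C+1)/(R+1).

N̂ = 215·(301+1)/(85+1) = 215·302/86 = 64930/86 = 755

N = 755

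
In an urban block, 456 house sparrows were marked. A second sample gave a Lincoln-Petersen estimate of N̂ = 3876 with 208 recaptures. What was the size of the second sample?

From N = M·C/R: C = N·R / M = 3876·208 / 456 = 806208 / 456 = 1768.

C = 1768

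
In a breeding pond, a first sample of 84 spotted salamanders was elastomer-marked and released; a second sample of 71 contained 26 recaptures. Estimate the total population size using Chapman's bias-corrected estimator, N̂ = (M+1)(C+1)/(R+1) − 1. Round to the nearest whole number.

N̂ = (84+1)(71+1)/(26+1) − 1 = 85·72/27 − 1
= 6120/27 − 1 ≈ 226.7 − 1 ≈ 225.7 → 226

N ≈ 226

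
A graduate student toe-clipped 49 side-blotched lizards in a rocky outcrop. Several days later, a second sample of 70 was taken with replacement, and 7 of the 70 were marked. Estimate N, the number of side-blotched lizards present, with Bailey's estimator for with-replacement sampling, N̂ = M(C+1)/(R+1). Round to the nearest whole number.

N̂ = 49·(70+1)/(7+1) = 49·71/8 = 3479/8 ≈ 434.9 → 435

N ≈ 435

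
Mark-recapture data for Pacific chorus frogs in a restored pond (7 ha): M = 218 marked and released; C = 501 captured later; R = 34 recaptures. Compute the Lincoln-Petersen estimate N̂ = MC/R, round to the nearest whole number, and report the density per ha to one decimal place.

N̂ = 218·501/34 = 109218/34 ≈ 3212.3 → 3212
Density = N̂ / area = 3212 / 7 ≈ 458.86 → 458.9 per ha

density ≈ 458.9 Pacific chorus frogs per ha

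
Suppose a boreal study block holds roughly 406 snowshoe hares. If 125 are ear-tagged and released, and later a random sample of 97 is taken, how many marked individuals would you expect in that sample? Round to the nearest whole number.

The marked fraction of the population is 125/406, so in a sample of 97 expect C·(M/N) marked.
E[R] = 125 × 97 / 406 = 12125 / 406 ≈ 29.9 → 30

expected recaptures ≈ 30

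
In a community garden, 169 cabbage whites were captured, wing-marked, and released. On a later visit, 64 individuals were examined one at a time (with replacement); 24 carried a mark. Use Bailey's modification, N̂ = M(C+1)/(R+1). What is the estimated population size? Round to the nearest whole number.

N̂ = 169·(64+1)/(24+1) = 169·65/25 = 10985/25 ≈ 439.4 → 439

N ≈ 439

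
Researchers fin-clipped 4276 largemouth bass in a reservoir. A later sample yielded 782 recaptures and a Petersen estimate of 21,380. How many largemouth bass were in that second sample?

From N = M·C/R: C = N·R / M = 21380·782 / 4276 = 16719160 / 4276 = 3910.

C = 3910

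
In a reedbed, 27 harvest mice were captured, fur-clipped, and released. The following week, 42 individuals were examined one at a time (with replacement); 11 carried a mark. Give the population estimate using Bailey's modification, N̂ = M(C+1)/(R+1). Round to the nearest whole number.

N ≈ 97

N̂ = 27·(42+1)/(11+1) = 27·43/12 = 1161/12 ≈ 96.8 → 97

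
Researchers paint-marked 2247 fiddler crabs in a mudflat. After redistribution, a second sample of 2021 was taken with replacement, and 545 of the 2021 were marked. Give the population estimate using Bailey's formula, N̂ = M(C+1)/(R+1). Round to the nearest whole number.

N ≈ 8321

N̂ = 2247·(2021+1)/(545+1) = 2247·2022/546 = 4543434/546 ≈ 8321.3 → 8321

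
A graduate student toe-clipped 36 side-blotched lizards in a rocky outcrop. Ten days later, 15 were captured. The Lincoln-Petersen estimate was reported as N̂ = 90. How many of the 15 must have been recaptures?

R = 6

From N = M·C/R: R = M·C / N = 36·15 / 90 = 540 / 90 = 6.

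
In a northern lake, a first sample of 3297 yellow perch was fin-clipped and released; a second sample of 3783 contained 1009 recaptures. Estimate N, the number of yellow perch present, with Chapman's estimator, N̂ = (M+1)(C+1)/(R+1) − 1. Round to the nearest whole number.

N ≈ 12,355

N̂ = (3297+1)(3783+1)/(1009+1) − 1 = 3298·3784/1010 − 1
= 12479632/1010 − 1 ≈ 12356.1 − 1 ≈ 12355.1 → 12355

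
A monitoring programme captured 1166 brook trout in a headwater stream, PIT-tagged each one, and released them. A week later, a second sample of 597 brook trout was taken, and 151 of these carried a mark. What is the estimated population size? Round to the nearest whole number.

N = (1166 × 597) / 151 = 696102 / 151 ≈ 4609.9 → 4610

N ≈ 4610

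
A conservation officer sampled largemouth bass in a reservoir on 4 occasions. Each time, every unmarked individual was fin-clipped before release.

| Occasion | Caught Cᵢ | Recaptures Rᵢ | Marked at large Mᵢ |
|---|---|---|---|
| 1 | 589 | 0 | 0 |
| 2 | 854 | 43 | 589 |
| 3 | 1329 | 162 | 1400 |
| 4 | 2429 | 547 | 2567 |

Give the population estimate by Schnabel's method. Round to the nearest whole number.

Σ MᵢCᵢ = 0·589 + 589·854 + 1400·1329 + 2567·2429 = 0 + 503006 + 1860600 + 6235243 = 8598849
Σ Rᵢ = 0 + 43 + 162 + 547 = 752
N̂ = 8598849 / 752 ≈ 11434.6 → 11435

N ≈ 11,435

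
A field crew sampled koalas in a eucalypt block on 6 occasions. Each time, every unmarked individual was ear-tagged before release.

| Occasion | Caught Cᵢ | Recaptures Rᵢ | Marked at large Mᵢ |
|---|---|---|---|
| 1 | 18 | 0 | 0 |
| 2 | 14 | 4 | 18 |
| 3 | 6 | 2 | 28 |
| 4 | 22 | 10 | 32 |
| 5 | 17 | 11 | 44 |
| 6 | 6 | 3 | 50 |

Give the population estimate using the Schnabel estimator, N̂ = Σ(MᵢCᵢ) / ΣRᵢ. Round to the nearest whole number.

N ≈ 72

Σ MᵢCᵢ = 0·18 + 18·14 + 28·6 + 32·22 + 44·17 + 50·6 = 0 + 252 + 168 + 704 + 748 + 300 = 2172
Σ Rᵢ = 0 + 4 + 2 + 10 + 11 + 3 = 30
N̂ = 2172 / 30 ≈ 72.4 → 72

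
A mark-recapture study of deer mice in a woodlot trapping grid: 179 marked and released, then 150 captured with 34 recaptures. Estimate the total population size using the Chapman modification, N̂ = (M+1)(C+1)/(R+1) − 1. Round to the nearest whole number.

N̂ = (179+1)(150+1)/(34+1) − 1 = 180·151/35 − 1
= 27180/35 − 1 ≈ 776.6 − 1 ≈ 775.6 → 776

N ≈ 776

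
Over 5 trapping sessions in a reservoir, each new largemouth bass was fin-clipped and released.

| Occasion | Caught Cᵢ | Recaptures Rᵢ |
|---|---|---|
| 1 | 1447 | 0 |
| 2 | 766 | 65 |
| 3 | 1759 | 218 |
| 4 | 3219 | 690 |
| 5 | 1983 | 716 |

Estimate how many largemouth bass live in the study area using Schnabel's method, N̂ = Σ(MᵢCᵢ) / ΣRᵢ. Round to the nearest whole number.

N ≈ 17,224

Marked at large before each occasion: Mᵢ = Σⱼ<ᵢ (Cⱼ − Rⱼ) → M1=0, M2=1447, M3=2148, M4=3689, M5=6218
Σ MᵢCᵢ = 0·1447 + 1447·766 + 2148·1759 + 3689·3219 + 6218·1983 = 0 + 1108402 + 3778332 + 11874891 + 12330294 = 29091919
Σ Rᵢ = 0 + 65 + 218 + 690 + 716 = 1689
N̂ = 29091919 / 1689 ≈ 17224.3 → 17224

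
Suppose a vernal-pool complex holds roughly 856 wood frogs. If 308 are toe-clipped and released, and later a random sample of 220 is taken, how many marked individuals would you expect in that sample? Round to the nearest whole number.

expected recaptures ≈ 79

Expected recaptures E[R] = M·C / N.
E[R] = 308 × 220 / 856 = 67760 / 856 ≈ 79.2 → 79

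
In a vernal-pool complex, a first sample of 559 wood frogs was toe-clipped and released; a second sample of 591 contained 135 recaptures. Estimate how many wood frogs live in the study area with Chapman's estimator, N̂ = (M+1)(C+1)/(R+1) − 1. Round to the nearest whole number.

N ≈ 2437

N̂ = (559+1)(591+1)/(135+1) − 1 = 560·592/136 − 1
= 331520/136 − 1 ≈ 2437.6 − 1 ≈ 2436.6 → 2437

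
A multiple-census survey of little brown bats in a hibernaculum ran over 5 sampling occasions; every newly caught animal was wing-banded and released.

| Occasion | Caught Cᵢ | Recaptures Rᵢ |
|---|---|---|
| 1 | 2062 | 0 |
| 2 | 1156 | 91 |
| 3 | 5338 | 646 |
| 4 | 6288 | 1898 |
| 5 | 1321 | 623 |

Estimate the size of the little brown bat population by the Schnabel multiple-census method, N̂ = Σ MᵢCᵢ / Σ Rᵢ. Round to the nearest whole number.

Marked at large before each occasion: Mᵢ = Σⱼ<ᵢ (Cⱼ − Rⱼ) → M1=0, M2=2062, M3=3127, M4=7819, M5=12209
Σ MᵢCᵢ = 0·2062 + 2062·1156 + 3127·5338 + 7819·6288 + 12209·1321 = 0 + 2383672 + 16691926 + 49165872 + 16128089 = 84369559
Σ Rᵢ = 0 + 91 + 646 + 1898 + 623 = 3258
N̂ = 84369559 / 3258 ≈ 25896.1 → 25896

N ≈ 25,896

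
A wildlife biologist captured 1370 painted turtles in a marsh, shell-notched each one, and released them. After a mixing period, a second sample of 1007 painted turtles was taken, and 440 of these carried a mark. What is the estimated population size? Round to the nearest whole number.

N ≈ 3135

The marked fraction in the recapture sample should equal the marked fraction in the population: 440/1007 = 1370/N.
N = (1370 × 1007) / 440 = 1379590 / 440 ≈ 3135.4 → 3135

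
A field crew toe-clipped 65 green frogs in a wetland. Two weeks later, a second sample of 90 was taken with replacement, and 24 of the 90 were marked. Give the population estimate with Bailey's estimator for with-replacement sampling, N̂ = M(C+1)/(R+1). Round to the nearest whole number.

N ≈ 237

N̂ = 65·(90+1)/(24+1) = 65·91/25 = 5915/25 ≈ 236.6 → 237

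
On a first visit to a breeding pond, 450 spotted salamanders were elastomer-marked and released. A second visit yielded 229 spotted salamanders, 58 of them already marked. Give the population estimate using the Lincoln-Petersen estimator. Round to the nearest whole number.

The marked fraction in the recapture sample should equal the marked fraction in the population: 58/229 = 450/N.
N = (450 × 229) / 58 = 103050 / 58 ≈ 1776.7 → 1777

N ≈ 1777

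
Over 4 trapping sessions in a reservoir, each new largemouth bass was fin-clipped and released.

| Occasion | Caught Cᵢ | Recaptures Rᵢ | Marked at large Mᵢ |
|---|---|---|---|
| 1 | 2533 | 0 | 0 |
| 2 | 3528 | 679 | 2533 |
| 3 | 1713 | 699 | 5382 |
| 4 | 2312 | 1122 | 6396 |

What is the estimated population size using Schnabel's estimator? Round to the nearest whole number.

N ≈ 13,177

Σ MᵢCᵢ = 0·2533 + 2533·3528 + 5382·1713 + 6396·2312 = 0 + 8936424 + 9219366 + 14787552 = 32943342
Σ Rᵢ = 0 + 679 + 699 + 1122 = 2500
N̂ = 32943342 / 2500 ≈ 13177.3 → 13177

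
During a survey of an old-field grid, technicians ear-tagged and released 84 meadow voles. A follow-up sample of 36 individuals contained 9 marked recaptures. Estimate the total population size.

The marked fraction in the recapture sample should equal the marked fraction in the population: 9/36 = 84/N.
N = (84 × 36) / 9 = 3024 / 9 = 336

N = 336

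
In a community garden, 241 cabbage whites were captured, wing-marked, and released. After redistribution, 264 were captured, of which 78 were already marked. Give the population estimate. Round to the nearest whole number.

N ≈ 816

N = (241 × 264) / 78 = 63624 / 78 ≈ 815.7 → 816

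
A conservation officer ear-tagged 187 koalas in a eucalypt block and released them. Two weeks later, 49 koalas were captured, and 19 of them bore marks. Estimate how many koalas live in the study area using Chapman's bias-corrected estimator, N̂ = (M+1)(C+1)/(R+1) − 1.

N̂ = (187+1)(49+1)/(19+1) − 1 = 188·50/20 − 1
= 9400/20 − 1 = 470 − 1 = 469

N = 469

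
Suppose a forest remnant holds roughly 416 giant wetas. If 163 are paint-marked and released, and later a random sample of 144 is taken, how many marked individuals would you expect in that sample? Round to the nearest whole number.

expected recaptures ≈ 56

The marked fraction of the population is 163/416, so in a sample of 144 expect C·(M/N) marked.
E[R] = 163 × 144 / 416 = 23472 / 416 ≈ 56.4 → 56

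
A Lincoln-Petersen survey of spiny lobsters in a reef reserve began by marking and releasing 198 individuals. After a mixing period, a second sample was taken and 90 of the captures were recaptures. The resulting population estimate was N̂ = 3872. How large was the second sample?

C = 1760

From N = M·C/R: C = N·R / M = 3872·90 / 198 = 348480 / 198 = 1760.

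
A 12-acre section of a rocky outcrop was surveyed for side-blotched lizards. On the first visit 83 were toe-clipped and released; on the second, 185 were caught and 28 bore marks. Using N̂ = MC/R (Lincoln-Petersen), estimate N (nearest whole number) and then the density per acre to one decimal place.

N̂ = 83·185/28 = 15355/28 ≈ 548.4 → 548
Density = N̂ / area = 548 / 12 ≈ 45.67 → 45.7 per acre

density ≈ 45.7 side-blotched lizards per acre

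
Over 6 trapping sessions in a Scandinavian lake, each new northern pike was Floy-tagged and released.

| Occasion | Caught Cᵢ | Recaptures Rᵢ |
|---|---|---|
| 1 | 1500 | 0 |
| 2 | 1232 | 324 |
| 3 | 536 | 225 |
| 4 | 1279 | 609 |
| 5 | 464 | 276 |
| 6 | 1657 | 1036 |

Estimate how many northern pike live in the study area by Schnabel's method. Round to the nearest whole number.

N ≈ 5715

Marked at large before each occasion: Mᵢ = Σⱼ<ᵢ (Cⱼ − Rⱼ) → M1=0, M2=1500, M3=2408, M4=2719, M5=3389, M6=3577
Σ MᵢCᵢ = 0·1500 + 1500·1232 + 2408·536 + 2719·1279 + 3389·464 + 3577·1657 = 0 + 1848000 + 1290688 + 3477601 + 1572496 + 5927089 = 14115874
Σ Rᵢ = 0 + 324 + 225 + 609 + 276 + 1036 = 2470
N̂ = 14115874 / 2470 ≈ 5714.9 → 5715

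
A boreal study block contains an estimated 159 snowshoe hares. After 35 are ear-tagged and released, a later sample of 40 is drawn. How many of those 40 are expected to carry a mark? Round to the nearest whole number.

The marked fraction of the population is 35/159, so in a sample of 40 expect C·(M/N) marked.
E[R] = 35 × 40 / 159 = 1400 / 159 ≈ 8.8 → 9

expected recaptures ≈ 9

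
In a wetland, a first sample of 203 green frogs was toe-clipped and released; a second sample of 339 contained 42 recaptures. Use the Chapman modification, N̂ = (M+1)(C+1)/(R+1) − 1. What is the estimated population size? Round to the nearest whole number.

N ≈ 1612

N̂ = (203+1)(339+1)/(42+1) − 1 = 204·340/43 − 1
= 69360/43 − 1 ≈ 1613.0 − 1 ≈ 1612.0 → 1612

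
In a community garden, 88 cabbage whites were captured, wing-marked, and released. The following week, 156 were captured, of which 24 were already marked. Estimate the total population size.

If marked individuals mix randomly, R/C ≈ M/N, giving N ≈ M·C/R.
N = (88 × 156) / 24 = 13728 / 24 = 572

N = 572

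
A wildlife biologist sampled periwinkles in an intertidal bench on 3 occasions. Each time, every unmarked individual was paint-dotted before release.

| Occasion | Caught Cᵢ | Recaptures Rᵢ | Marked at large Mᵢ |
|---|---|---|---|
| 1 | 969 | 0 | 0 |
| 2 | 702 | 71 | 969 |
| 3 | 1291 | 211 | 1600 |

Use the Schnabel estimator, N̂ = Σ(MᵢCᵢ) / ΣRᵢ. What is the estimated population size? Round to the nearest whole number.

N ≈ 9737

Σ MᵢCᵢ = 0·969 + 969·702 + 1600·1291 = 0 + 680238 + 2065600 = 2745838
Σ Rᵢ = 0 + 71 + 211 = 282
N̂ = 2745838 / 282 ≈ 9737.0 → 9737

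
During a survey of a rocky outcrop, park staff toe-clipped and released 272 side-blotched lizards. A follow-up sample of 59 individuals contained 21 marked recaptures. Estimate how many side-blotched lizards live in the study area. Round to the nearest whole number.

N = (272 × 59) / 21 = 16048 / 21 ≈ 764.2 → 764

N ≈ 764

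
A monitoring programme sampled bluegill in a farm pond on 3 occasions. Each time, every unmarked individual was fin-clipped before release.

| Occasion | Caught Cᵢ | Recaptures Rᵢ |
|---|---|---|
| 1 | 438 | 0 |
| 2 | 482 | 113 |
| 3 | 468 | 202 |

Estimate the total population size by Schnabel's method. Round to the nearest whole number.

N ≈ 1869

Marked at large before each occasion: Mᵢ = Σⱼ<ᵢ (Cⱼ − Rⱼ) → M1=0, M2=438, M3=807
Σ MᵢCᵢ = 0·438 + 438·482 + 807·468 = 0 + 211116 + 377676 = 588792
Σ Rᵢ = 0 + 113 + 202 = 315
N̂ = 588792 / 315 ≈ 1869.2 → 1869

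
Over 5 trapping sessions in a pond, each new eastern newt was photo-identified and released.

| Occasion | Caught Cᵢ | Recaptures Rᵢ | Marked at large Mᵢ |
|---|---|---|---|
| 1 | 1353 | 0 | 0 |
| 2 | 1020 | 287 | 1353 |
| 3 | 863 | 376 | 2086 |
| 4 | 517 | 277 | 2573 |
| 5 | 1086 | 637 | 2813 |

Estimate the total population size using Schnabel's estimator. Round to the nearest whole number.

N ≈ 4797

Σ MᵢCᵢ = 0·1353 + 1353·1020 + 2086·863 + 2573·517 + 2813·1086 = 0 + 1380060 + 1800218 + 1330241 + 3054918 = 7565437
Σ Rᵢ = 0 + 287 + 376 + 277 + 637 = 1577
N̂ = 7565437 / 1577 ≈ 4797.4 → 4797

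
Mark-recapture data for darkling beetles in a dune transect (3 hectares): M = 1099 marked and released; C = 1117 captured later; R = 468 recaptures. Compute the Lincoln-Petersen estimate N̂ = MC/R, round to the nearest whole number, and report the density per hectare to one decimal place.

N̂ = 1099·1117/468 = 1227583/468 ≈ 2623.0 → 2623
Density = N̂ / area = 2623 / 3 ≈ 874.33 → 874.3 per hectare

density ≈ 874.3 darkling beetles per hectare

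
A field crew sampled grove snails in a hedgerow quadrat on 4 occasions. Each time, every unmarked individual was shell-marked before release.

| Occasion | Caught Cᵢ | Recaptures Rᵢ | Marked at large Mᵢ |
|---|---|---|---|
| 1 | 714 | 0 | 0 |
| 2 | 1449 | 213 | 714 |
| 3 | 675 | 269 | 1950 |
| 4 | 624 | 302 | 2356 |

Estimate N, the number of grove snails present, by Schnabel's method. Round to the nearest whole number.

Σ MᵢCᵢ = 0·714 + 714·1449 + 1950·675 + 2356·624 = 0 + 1034586 + 1316250 + 1470144 = 3820980
Σ Rᵢ = 0 + 213 + 269 + 302 = 784
N̂ = 3820980 / 784 ≈ 4873.7 → 4874

N ≈ 4874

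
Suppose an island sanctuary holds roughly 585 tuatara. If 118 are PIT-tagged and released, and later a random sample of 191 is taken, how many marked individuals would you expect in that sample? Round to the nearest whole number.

expected recaptures ≈ 39

Expected recaptures E[R] = M·C / N.
E[R] = 118 × 191 / 585 = 22538 / 585 ≈ 38.5 → 39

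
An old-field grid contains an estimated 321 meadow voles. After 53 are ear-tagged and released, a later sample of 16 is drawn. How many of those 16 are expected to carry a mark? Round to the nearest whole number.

Expected recaptures E[R] = M·C / N.
E[R] = 53 × 16 / 321 = 848 / 321 ≈ 2.6 → 3

expected recaptures ≈ 3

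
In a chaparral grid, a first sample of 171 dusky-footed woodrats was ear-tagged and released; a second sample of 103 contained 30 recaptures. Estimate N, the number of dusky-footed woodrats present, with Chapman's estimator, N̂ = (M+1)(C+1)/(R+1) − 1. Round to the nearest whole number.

N̂ = (171+1)(103+1)/(30+1) − 1 = 172·104/31 − 1
= 17888/31 − 1 ≈ 577.0 − 1 ≈ 576.0 → 576

N ≈ 576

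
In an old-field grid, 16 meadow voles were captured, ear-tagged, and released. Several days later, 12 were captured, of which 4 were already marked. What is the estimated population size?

Lincoln-Petersen assumes M/N = R/C, so N = M·C / R.
N = (16 × 12) / 4 = 192 / 4 = 48

N = 48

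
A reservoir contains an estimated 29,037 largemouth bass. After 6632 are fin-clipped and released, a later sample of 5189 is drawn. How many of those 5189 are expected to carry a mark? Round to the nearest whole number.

Expected recaptures E[R] = M·C / N.
E[R] = 6632 × 5189 / 29037 = 34413448 / 29037 ≈ 1185.2 → 1185

expected recaptures ≈ 1185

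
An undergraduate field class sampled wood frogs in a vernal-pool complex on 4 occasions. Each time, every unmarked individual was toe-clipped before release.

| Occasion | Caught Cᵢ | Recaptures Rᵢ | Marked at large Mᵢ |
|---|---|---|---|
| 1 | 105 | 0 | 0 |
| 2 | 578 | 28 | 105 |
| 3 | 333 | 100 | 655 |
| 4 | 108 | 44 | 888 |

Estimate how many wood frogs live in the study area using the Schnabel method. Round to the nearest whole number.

Σ MᵢCᵢ = 0·105 + 105·578 + 655·333 + 888·108 = 0 + 60690 + 218115 + 95904 = 374709
Σ Rᵢ = 0 + 28 + 100 + 44 = 172
N̂ = 374709 / 172 ≈ 2178.5 → 2179

N ≈ 2179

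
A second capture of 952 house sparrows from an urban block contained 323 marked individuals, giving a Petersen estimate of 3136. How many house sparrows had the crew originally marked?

M = 1064

From N = M·C/R: M = N·R / C = 3136·323 / 952 = 1012928 / 952 = 1064.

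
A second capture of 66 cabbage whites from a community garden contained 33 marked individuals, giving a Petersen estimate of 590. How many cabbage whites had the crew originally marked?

From N = M·C/R: M = N·R / C = 590·33 / 66 = 19470 / 66 = 295.

M = 295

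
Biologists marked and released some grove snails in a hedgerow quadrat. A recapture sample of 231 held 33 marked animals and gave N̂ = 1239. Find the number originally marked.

M = 177

From N = M·C/R: M = N·R / C = 1239·33 / 231 = 40887 / 231 = 177.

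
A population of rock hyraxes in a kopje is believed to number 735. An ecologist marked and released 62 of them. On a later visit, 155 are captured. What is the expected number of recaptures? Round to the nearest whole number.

expected recaptures ≈ 13

The marked fraction of the population is 62/735, so in a sample of 155 expect C·(M/N) marked.
E[R] = 62 × 155 / 735 = 9610 / 735 ≈ 13.1 → 13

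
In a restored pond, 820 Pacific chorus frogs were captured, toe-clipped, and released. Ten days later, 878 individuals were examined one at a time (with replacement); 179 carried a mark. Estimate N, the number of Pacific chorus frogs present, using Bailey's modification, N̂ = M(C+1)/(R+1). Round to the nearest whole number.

N̂ = 820·(878+1)/(179+1) = 820·879/180 = 720780/180 ≈ 4004.3 → 4004

N ≈ 4004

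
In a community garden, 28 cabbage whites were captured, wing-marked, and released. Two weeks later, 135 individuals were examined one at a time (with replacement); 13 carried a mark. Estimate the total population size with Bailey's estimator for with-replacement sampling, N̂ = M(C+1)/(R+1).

N̂ = 28·(135+1)/(13+1) = 28·136/14 = 3808/14 = 272

N = 272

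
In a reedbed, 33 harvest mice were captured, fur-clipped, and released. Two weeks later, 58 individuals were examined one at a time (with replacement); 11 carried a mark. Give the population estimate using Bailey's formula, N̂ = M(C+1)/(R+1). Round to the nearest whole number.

N̂ = 33·(58+1)/(11+1) = 33·59/12 = 1947/12 ≈ 162.2 → 162

N ≈ 162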